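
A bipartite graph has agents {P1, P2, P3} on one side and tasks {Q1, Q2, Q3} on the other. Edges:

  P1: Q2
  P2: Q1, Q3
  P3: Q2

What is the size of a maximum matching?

Unit-capacity flow: source→left, listed edges, right→sink; max matching = max flow.
Augmenting path P1→Q2 (+1); matched 1.
Augmenting path P2→Q1 (+1); matched 2.
No augmenting path remains; maximum matching = 2.
König certificate: {P2, Q2} is a vertex cover of size 2 (every listed pair touches it), so no matching can be larger.

2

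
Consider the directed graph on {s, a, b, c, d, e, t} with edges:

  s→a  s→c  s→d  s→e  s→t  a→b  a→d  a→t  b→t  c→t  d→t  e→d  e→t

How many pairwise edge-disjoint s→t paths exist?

Assign every edge capacity 1; by Menger, the answer equals the max flow.
Path s→t (+1); total 1.
Path s→a→t (+1); total 2.
Path s→c→t (+1); total 3.
Path s→d→t (+1); total 4.
Path s→e→t (+1); total 5.
No residual s→t path; max flow = 5.
Certifying cut of size 5: {s→a, s→c, s→d, s→e, s→t}.

5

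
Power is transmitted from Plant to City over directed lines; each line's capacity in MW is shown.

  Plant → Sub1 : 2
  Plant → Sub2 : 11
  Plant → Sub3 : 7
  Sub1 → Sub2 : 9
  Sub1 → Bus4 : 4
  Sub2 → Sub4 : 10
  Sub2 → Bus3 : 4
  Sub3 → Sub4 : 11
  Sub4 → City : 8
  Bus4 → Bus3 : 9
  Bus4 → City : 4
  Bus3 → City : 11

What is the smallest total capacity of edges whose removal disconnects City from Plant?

Augment Plant→Sub1→Bus4→City: bottleneck 2, flow now 2.
Augment Plant→Sub2→Sub4→City: bottleneck 8, flow now 10.
Augment Plant→Sub2→Bus3→City: bottleneck 3, flow now 13.
Augment Plant→Sub3→Sub4→Sub2→Bus3→City: bottleneck 1, flow now 14. (uses reverse residual edge)
No augmenting path remains; maximum flow = 14.
By max-flow min-cut, the minimum cut capacity equals the max flow.
In the residual graph, reachable from Plant: {Plant, Sub2, Sub3, Sub4}.
Min-cut edges: Plant→Sub1 (2), Sub2→Bus3 (4), Sub4→City (8); capacity 2 + 4 + 8 = 14.

14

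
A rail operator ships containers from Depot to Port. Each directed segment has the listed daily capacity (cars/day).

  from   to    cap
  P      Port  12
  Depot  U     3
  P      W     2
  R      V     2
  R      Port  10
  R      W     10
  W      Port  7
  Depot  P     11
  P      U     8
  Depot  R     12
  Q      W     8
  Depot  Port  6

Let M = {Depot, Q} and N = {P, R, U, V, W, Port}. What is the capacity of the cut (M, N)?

Edges leaving {Depot, Q}: Depot→P (11), Depot→R (12), Depot→U (3), Depot→Port (6), Q→W (8).
Cut capacity = 11 + 12 + 3 + 6 + 8 = 40.

40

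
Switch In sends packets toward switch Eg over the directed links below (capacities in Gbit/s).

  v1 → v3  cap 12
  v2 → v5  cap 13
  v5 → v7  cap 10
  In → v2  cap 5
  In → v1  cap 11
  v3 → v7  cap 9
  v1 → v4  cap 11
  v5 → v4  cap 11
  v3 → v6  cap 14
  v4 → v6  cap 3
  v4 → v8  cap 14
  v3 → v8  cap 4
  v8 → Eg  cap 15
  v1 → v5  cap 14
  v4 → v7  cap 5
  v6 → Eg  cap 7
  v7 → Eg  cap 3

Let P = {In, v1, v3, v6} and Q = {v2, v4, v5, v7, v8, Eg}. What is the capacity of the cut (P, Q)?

50

Edges leaving {In, v1, v3, v6}: In→v2 (5), v1→v4 (11), v1→v5 (14), v3→v7 (9), v3→v8 (4), v6→Eg (7).
Cut capacity = 5 + 11 + 14 + 9 + 4 + 7 = 50.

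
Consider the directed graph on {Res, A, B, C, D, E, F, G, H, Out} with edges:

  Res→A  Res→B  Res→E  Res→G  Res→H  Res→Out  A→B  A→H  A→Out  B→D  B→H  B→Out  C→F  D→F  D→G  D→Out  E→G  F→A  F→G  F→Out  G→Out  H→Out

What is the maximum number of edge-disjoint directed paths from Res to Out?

5

Assign every edge capacity 1; by Menger, the answer equals the max flow.
Path Res→Out (+1); total 1.
Path Res→A→Out (+1); total 2.
Path Res→B→Out (+1); total 3.
Path Res→G→Out (+1); total 4.
Path Res→H→Out (+1); total 5.
No residual Res→Out path; max flow = 5.
Certifying cut of size 5: {G→Out, Res→A, Res→B, Res→H, Res→Out}.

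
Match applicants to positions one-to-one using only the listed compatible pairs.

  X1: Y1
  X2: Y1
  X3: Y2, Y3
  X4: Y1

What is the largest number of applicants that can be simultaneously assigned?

2

Unit-capacity flow: source→left, listed edges, right→sink; max matching = max flow.
Augmenting path X1→Y1 (+1); matched 1.
Augmenting path X3→Y2 (+1); matched 2.
No augmenting path remains; maximum matching = 2.
König certificate: {X3, Y1} is a vertex cover of size 2 (every listed pair touches it), so no matching can be larger.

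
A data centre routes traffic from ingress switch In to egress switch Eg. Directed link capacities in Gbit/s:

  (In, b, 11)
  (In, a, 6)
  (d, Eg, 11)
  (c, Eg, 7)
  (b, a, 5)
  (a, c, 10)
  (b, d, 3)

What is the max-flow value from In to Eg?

10

Augment In→a→c→Eg: bottleneck 6, flow now 6.
Augment In→b→d→Eg: bottleneck 3, flow now 9.
Augment In→b→a→c→Eg: bottleneck 1, flow now 10.
No augmenting path remains; maximum flow = 10.
In the residual graph, reachable from In: {In, a, b, c}.
Min-cut edges: b→d (3), c→Eg (7); capacity 3 + 7 = 10.
This cut is saturated, so no flow can exceed 10.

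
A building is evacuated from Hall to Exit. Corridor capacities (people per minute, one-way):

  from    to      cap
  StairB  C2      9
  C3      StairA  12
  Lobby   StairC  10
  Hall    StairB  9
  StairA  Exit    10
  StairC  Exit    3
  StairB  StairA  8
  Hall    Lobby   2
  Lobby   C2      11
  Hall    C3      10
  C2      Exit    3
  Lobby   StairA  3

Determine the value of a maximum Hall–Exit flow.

15

Augment Hall→Lobby→StairC→Exit: bottleneck 2, flow now 2.
Augment Hall→C3→StairA→Exit: bottleneck 10, flow now 12.
Augment Hall→StairB→C2→Exit: bottleneck 3, flow now 15.
No augmenting path remains; maximum flow = 15.
In the residual graph, reachable from Hall: {Hall, C3, StairB, StairA, C2}.
Min-cut edges: Hall→Lobby (2), StairA→Exit (10), C2→Exit (3); capacity 2 + 10 + 3 = 15.
This cut is saturated, so no flow can exceed 15.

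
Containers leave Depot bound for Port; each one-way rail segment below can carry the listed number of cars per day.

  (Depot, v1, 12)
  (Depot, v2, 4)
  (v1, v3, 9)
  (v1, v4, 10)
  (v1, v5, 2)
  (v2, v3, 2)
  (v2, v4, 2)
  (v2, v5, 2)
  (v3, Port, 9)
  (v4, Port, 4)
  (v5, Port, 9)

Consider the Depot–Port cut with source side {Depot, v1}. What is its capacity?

25

Edges leaving {Depot, v1}: Depot→v2 (4), v1→v3 (9), v1→v4 (10), v1→v5 (2).
Cut capacity = 4 + 9 + 10 + 2 = 25.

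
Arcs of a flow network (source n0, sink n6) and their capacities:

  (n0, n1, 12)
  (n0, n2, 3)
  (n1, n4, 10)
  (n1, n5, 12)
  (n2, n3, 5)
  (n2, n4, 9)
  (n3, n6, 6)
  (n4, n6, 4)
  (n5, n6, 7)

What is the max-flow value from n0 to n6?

Augment n0→n1→n4→n6: bottleneck 4, flow now 4.
Augment n0→n1→n5→n6: bottleneck 7, flow now 11.
Augment n0→n2→n3→n6: bottleneck 3, flow now 14.
No augmenting path remains; maximum flow = 14.
In the residual graph, reachable from n0: {n0, n1, n4, n5}.
Min-cut edges: n0→n2 (3), n4→n6 (4), n5→n6 (7); capacity 3 + 4 + 7 = 14.
This cut is saturated, so no flow can exceed 14.

14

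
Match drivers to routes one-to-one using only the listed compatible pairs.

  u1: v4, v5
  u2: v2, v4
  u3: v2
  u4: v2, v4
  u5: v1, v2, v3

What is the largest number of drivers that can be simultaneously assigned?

Unit-capacity flow: source→left, listed edges, right→sink; max matching = max flow.
Augmenting path u1→v4 (+1); matched 1.
Augmenting path u2→v2 (+1); matched 2.
Augmenting path u5→v1 (+1); matched 3.
Augmenting path u4→v4→u1→v5 (+1); matched 4.
No augmenting path remains; maximum matching = 4.
König certificate: {u1, u5, v2, v4} is a vertex cover of size 4 (every listed pair touches it), so no matching can be larger.

4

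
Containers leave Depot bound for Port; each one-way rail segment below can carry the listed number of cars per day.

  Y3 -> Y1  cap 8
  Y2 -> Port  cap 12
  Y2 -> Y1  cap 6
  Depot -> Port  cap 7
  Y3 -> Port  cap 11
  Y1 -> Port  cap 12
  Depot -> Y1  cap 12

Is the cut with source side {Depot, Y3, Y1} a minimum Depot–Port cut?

Given cut capacity: 7 + 11 + 12 = 30.
Augment Depot→Port: bottleneck 7, flow now 7.
Augment Depot→Y1→Port: bottleneck 12, flow now 19.
No augmenting path remains; maximum flow = 19.
In the residual graph, reachable from Depot: {Depot}.
Min-cut edges: Depot→Y1 (12), Depot→Port (7); capacity 12 + 7 = 19.
Cut capacity 30 exceeds the max flow 19, so it is not minimum.

No — its capacity is 30, but the minimum cut has capacity 19.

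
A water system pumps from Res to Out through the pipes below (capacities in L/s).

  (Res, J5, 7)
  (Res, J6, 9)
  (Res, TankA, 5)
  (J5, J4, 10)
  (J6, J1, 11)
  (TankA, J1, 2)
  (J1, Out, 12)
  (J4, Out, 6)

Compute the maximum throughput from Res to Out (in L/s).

Augment Res→J5→J4→Out: bottleneck 6, flow now 6.
Augment Res→J6→J1→Out: bottleneck 9, flow now 15.
Augment Res→TankA→J1→Out: bottleneck 2, flow now 17.
No augmenting path remains; maximum flow = 17.
In the residual graph, reachable from Res: {Res, J5, TankA, J4}.
Min-cut edges: Res→J6 (9), TankA→J1 (2), J4→Out (6); capacity 9 + 2 + 6 = 17.
This cut is saturated, so no flow can exceed 17.

17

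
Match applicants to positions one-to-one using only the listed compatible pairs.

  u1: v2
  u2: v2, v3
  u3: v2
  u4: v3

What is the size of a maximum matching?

Unit-capacity flow: source→left, listed edges, right→sink; max matching = max flow.
Augmenting path u1→v2 (+1); matched 1.
Augmenting path u2→v3 (+1); matched 2.
No augmenting path remains; maximum matching = 2.
König certificate: {v2, v3} is a vertex cover of size 2 (every listed pair touches it), so no matching can be larger.

2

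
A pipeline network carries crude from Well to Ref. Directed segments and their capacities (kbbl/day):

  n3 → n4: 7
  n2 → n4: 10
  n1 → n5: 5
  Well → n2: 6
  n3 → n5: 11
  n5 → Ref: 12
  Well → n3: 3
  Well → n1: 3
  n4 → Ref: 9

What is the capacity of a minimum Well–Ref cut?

12

Augment Well→n1→n5→Ref: bottleneck 3, flow now 3.
Augment Well→n2→n4→Ref: bottleneck 6, flow now 9.
Augment Well→n3→n4→Ref: bottleneck 3, flow now 12.
No augmenting path remains; maximum flow = 12.
By max-flow min-cut, the minimum cut capacity equals the max flow.
In the residual graph, reachable from Well: {Well}.
Min-cut edges: Well→n1 (3), Well→n2 (6), Well→n3 (3); capacity 3 + 6 + 3 = 12.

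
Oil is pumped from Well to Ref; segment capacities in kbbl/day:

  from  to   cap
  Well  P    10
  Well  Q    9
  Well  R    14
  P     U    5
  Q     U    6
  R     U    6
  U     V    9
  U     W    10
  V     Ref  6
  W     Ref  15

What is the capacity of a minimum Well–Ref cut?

Augment Well→P→U→V→Ref: bottleneck 5, flow now 5.
Augment Well→Q→U→V→Ref: bottleneck 1, flow now 6.
Augment Well→Q→U→W→Ref: bottleneck 5, flow now 11.
Augment Well→R→U→W→Ref: bottleneck 5, flow now 16.
No augmenting path remains; maximum flow = 16.
By max-flow min-cut, the minimum cut capacity equals the max flow.
In the residual graph, reachable from Well: {Well, P, Q, R, U, V}.
Min-cut edges: U→W (10), V→Ref (6); capacity 10 + 6 = 16.

16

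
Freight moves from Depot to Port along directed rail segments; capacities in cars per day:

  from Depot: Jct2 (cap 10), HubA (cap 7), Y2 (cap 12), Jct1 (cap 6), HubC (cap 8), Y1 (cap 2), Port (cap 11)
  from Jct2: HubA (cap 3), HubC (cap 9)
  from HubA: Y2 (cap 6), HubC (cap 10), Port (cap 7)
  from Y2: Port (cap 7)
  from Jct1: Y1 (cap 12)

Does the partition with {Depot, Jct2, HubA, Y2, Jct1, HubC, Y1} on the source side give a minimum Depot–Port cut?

Yes — it is a minimum cut (capacity 25).

Given cut capacity: 11 + 7 + 7 = 25.
Augment Depot→Port: bottleneck 11, flow now 11.
Augment Depot→HubA→Port: bottleneck 7, flow now 18.
Augment Depot→Y2→Port: bottleneck 7, flow now 25.
No augmenting path remains; maximum flow = 25.
Cut capacity 25 equals the max flow, so it is a minimum cut.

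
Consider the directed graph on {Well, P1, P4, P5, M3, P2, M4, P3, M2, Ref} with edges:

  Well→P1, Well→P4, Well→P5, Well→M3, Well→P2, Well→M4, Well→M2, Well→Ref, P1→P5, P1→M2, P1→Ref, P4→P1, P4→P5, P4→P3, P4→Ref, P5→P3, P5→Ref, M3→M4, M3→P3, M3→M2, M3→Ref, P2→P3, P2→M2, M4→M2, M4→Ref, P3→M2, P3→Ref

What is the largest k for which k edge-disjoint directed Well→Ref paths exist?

7

Assign every edge capacity 1; by Menger, the answer equals the max flow.
Path Well→Ref (+1); total 1.
Path Well→P1→Ref (+1); total 2.
Path Well→P4→Ref (+1); total 3.
Path Well→P5→Ref (+1); total 4.
Path Well→M3→Ref (+1); total 5.
Path Well→M4→Ref (+1); total 6.
Path Well→P2→P3→Ref (+1); total 7.
No residual Well→Ref path; max flow = 7.
Certifying cut of size 7: {Well→M3, Well→M4, Well→P1, Well→P2, Well→P4, Well→P5, Well→Ref}.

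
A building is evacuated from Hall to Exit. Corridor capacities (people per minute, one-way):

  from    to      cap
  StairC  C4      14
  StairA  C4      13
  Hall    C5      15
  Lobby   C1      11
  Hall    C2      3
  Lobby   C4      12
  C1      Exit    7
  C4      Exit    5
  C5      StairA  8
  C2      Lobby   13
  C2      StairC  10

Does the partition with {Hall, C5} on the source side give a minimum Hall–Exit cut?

No — its capacity is 11, but the minimum cut has capacity 8.

Given cut capacity: 3 + 8 = 11.
Augment Hall→C2→StairC→C4→Exit: bottleneck 3, flow now 3.
Augment Hall→C5→StairA→C4→Exit: bottleneck 2, flow now 5.
Augment Hall→C5→StairA→C4→StairC→C2→Lobby→C1→Exit: bottleneck 3, flow now 8. (uses reverse residual edge)
No augmenting path remains; maximum flow = 8.
In the residual graph, reachable from Hall: {Hall, C5, StairA, C4}.
Min-cut edges: Hall→C2 (3), C4→Exit (5); capacity 3 + 5 = 8.
Cut capacity 11 exceeds the max flow 8, so it is not minimum.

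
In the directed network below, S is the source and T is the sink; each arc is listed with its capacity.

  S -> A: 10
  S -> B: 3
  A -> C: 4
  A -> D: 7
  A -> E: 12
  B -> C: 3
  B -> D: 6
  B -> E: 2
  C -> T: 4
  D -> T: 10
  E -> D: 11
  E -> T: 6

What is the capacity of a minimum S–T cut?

13

Augment S→A→C→T: bottleneck 4, flow now 4.
Augment S→A→D→T: bottleneck 6, flow now 10.
Augment S→B→D→T: bottleneck 3, flow now 13.
No augmenting path remains; maximum flow = 13.
By max-flow min-cut, the minimum cut capacity equals the max flow.
In the residual graph, reachable from S: {S}.
Min-cut edges: S→A (10), S→B (3); capacity 10 + 3 = 13.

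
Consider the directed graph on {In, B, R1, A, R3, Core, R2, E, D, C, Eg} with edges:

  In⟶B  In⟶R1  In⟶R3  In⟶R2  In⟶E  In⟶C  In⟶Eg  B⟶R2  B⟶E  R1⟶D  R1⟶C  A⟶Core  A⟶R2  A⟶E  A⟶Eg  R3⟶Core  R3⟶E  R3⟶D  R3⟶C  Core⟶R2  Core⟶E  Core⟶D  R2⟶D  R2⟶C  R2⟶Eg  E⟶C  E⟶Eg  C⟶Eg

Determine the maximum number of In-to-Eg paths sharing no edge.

Assign every edge capacity 1; by Menger, the answer equals the max flow.
Path In→Eg (+1); total 1.
Path In→R2→Eg (+1); total 2.
Path In→E→Eg (+1); total 3.
Path In→C→Eg (+1); total 4.
No residual In→Eg path; max flow = 4.
Certifying cut of size 4: {C→Eg, E→Eg, In→Eg, R2→Eg}.

4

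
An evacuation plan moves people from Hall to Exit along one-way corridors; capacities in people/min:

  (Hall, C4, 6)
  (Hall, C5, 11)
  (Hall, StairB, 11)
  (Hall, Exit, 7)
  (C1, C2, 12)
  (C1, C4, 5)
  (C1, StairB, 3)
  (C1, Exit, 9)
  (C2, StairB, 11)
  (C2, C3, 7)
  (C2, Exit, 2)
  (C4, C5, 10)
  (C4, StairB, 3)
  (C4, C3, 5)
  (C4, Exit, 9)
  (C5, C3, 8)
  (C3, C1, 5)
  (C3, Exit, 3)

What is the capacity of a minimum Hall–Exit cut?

Augment Hall→Exit: bottleneck 7, flow now 7.
Augment Hall→C4→Exit: bottleneck 6, flow now 13.
Augment Hall→C5→C3→Exit: bottleneck 3, flow now 16.
Augment Hall→C5→C3→C1→Exit: bottleneck 5, flow now 21.
No augmenting path remains; maximum flow = 21.
By max-flow min-cut, the minimum cut capacity equals the max flow.
In the residual graph, reachable from Hall: {Hall, C5, StairB}.
Min-cut edges: Hall→C4 (6), Hall→Exit (7), C5→C3 (8); capacity 6 + 7 + 8 = 21.

21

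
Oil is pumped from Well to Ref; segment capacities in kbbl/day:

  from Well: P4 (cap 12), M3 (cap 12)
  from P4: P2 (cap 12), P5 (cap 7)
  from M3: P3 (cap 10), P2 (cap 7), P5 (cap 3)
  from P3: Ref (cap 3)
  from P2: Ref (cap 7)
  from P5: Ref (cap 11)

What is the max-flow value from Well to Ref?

Augment Well→P4→P2→Ref: bottleneck 7, flow now 7.
Augment Well→P4→P5→Ref: bottleneck 5, flow now 12.
Augment Well→M3→P3→Ref: bottleneck 3, flow now 15.
Augment Well→M3→P5→Ref: bottleneck 3, flow now 18.
Augment Well→M3→P2→P4→P5→Ref: bottleneck 2, flow now 20. (uses reverse residual edge)
No augmenting path remains; maximum flow = 20.
In the residual graph, reachable from Well: {Well, P4, M3, P3, P2}.
Min-cut edges: P4→P5 (7), M3→P5 (3), P3→Ref (3), P2→Ref (7); capacity 7 + 3 + 3 + 7 = 20.
This cut is saturated, so no flow can exceed 20.

20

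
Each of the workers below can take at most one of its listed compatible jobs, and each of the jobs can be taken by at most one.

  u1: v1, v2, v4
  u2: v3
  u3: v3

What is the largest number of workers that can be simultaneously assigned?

Unit-capacity flow: source→left, listed edges, right→sink; max matching = max flow.
Augmenting path u1→v1 (+1); matched 1.
Augmenting path u2→v3 (+1); matched 2.
No augmenting path remains; maximum matching = 2.
König certificate: {u1, v3} is a vertex cover of size 2 (every listed pair touches it), so no matching can be larger.

2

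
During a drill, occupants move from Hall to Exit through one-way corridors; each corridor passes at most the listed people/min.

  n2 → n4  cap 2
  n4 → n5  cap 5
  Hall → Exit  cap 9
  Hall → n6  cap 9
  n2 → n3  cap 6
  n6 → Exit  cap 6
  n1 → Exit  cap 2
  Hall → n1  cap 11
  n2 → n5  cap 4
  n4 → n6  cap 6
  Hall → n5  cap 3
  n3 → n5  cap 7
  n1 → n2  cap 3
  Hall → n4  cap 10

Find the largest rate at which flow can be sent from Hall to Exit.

Augment Hall→Exit: bottleneck 9, flow now 9.
Augment Hall→n1→Exit: bottleneck 2, flow now 11.
Augment Hall→n6→Exit: bottleneck 6, flow now 17.
No augmenting path remains; maximum flow = 17.
In the residual graph, reachable from Hall: {Hall, n1, n2, n3, n4, n5, n6}.
Min-cut edges: Hall→Exit (9), n1→Exit (2), n6→Exit (6); capacity 9 + 2 + 6 = 17.
This cut is saturated, so no flow can exceed 17.

17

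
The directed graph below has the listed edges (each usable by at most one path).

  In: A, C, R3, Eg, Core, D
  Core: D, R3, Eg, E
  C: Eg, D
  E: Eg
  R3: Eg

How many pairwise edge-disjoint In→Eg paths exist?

4

Assign every edge capacity 1; by Menger, the answer equals the max flow.
Path In→Eg (+1); total 1.
Path In→Core→Eg (+1); total 2.
Path In→C→Eg (+1); total 3.
Path In→R3→Eg (+1); total 4.
No residual In→Eg path; max flow = 4.
Certifying cut of size 4: {In→C, In→Core, In→Eg, In→R3}.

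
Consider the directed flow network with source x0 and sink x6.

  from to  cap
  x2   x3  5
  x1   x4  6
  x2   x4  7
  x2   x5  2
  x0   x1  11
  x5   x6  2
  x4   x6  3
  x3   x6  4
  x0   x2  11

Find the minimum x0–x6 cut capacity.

9

Augment x0→x1→x4→x6: bottleneck 3, flow now 3.
Augment x0→x2→x3→x6: bottleneck 4, flow now 7.
Augment x0→x2→x5→x6: bottleneck 2, flow now 9.
No augmenting path remains; maximum flow = 9.
By max-flow min-cut, the minimum cut capacity equals the max flow.
In the residual graph, reachable from x0: {x0, x1, x2, x3, x4}.
Min-cut edges: x2→x5 (2), x3→x6 (4), x4→x6 (3); capacity 2 + 4 + 3 = 9.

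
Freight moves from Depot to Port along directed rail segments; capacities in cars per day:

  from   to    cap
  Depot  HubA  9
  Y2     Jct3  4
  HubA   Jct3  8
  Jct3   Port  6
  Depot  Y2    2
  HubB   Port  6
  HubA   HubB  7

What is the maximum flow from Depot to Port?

Augment Depot→HubA→HubB→Port: bottleneck 6, flow now 6.
Augment Depot→HubA→Jct3→Port: bottleneck 3, flow now 9.
Augment Depot→Y2→Jct3→Port: bottleneck 2, flow now 11.
No augmenting path remains; maximum flow = 11.
In the residual graph, reachable from Depot: {Depot}.
Min-cut edges: Depot→HubA (9), Depot→Y2 (2); capacity 9 + 2 = 11.
This cut is saturated, so no flow can exceed 11.

11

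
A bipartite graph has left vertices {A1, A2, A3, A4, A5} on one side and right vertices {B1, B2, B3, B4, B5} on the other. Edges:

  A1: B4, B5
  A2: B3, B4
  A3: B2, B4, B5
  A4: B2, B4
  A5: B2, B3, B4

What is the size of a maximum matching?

Unit-capacity flow: source→left, listed edges, right→sink; max matching = max flow.
Augmenting path A1→B4 (+1); matched 1.
Augmenting path A2→B3 (+1); matched 2.
Augmenting path A3→B2 (+1); matched 3.
Augmenting path A4→B2→A3→B5 (+1); matched 4.
No augmenting path remains; maximum matching = 4.
König certificate: {B2, B3, B4, B5} is a vertex cover of size 4 (every listed pair touches it), so no matching can be larger.

4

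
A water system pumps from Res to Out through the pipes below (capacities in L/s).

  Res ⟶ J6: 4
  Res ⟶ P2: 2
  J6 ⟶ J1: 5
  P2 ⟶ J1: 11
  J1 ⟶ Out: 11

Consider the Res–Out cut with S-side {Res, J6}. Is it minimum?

Given cut capacity: 2 + 5 = 7.
Augment Res→J6→J1→Out: bottleneck 4, flow now 4.
Augment Res→P2→J1→Out: bottleneck 2, flow now 6.
No augmenting path remains; maximum flow = 6.
In the residual graph, reachable from Res: {Res}.
Min-cut edges: Res→J6 (4), Res→P2 (2); capacity 4 + 2 = 6.
Cut capacity 7 exceeds the max flow 6, so it is not minimum.

No — its capacity is 7, but the minimum cut has capacity 6.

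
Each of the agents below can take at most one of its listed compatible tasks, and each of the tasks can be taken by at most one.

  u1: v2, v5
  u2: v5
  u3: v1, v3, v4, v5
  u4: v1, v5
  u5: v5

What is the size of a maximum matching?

Unit-capacity flow: source→left, listed edges, right→sink; max matching = max flow.
Augmenting path u1→v2 (+1); matched 1.
Augmenting path u2→v5 (+1); matched 2.
Augmenting path u3→v1 (+1); matched 3.
Augmenting path u4→v1→u3→v3 (+1); matched 4.
No augmenting path remains; maximum matching = 4.
König certificate: {u1, u3, u4, v5} is a vertex cover of size 4 (every listed pair touches it), so no matching can be larger.

4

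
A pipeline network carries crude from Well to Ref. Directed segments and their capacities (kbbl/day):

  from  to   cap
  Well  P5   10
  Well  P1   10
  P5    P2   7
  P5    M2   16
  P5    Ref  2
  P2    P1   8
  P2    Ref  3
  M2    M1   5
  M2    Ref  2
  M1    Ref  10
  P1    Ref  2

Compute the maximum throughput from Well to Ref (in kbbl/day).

Augment Well→P5→Ref: bottleneck 2, flow now 2.
Augment Well→P1→Ref: bottleneck 2, flow now 4.
Augment Well→P5→P2→Ref: bottleneck 3, flow now 7.
Augment Well→P5→M2→Ref: bottleneck 2, flow now 9.
Augment Well→P5→M2→M1→Ref: bottleneck 3, flow now 12.
No augmenting path remains; maximum flow = 12.
In the residual graph, reachable from Well: {Well, P1}.
Min-cut edges: Well→P5 (10), P1→Ref (2); capacity 10 + 2 = 12.
This cut is saturated, so no flow can exceed 12.

12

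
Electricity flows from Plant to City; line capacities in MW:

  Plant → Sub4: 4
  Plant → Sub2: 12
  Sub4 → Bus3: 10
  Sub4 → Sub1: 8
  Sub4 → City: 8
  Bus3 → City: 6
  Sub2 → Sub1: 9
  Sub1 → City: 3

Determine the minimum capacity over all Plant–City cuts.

7

Augment Plant→Sub4→City: bottleneck 4, flow now 4.
Augment Plant→Sub2→Sub1→City: bottleneck 3, flow now 7.
No augmenting path remains; maximum flow = 7.
By max-flow min-cut, the minimum cut capacity equals the max flow.
In the residual graph, reachable from Plant: {Plant, Sub2, Sub1}.
Min-cut edges: Plant→Sub4 (4), Sub1→City (3); capacity 4 + 3 = 7.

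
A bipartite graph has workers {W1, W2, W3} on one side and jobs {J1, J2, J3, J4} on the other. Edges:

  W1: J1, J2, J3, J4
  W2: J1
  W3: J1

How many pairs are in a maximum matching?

Unit-capacity flow: source→left, listed edges, right→sink; max matching = max flow.
Augmenting path W1→J1 (+1); matched 1.
Augmenting path W2→J1→W1→J2 (+1); matched 2.
No augmenting path remains; maximum matching = 2.
König certificate: {W1, J1} is a vertex cover of size 2 (every listed pair touches it), so no matching can be larger.

2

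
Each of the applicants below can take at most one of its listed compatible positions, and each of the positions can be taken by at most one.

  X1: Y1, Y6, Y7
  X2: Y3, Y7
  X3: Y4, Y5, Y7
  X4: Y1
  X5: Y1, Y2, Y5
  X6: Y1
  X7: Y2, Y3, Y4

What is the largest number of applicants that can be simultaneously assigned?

Unit-capacity flow: source→left, listed edges, right→sink; max matching = max flow.
Augmenting path X1→Y1 (+1); matched 1.
Augmenting path X2→Y3 (+1); matched 2.
Augmenting path X3→Y4 (+1); matched 3.
Augmenting path X5→Y2 (+1); matched 4.
Augmenting path X4→Y1→X1→Y6 (+1); matched 5.
Augmenting path X7→Y2→X5→Y5 (+1); matched 6.
No augmenting path remains; maximum matching = 6.
König certificate: {X1, X2, X3, X5, X7, Y1} is a vertex cover of size 6 (every listed pair touches it), so no matching can be larger.

6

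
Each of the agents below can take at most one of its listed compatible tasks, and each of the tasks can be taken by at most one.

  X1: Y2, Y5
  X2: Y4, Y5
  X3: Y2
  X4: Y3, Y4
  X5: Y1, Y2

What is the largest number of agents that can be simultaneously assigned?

Unit-capacity flow: source→left, listed edges, right→sink; max matching = max flow.
Augmenting path X1→Y2 (+1); matched 1.
Augmenting path X2→Y4 (+1); matched 2.
Augmenting path X4→Y3 (+1); matched 3.
Augmenting path X5→Y1 (+1); matched 4.
Augmenting path X3→Y2→X1→Y5 (+1); matched 5.
No augmenting path remains; maximum matching = 5.
König certificate: {X1, X2, X3, X4, X5} is a vertex cover of size 5 (every listed pair touches it), so no matching can be larger.

5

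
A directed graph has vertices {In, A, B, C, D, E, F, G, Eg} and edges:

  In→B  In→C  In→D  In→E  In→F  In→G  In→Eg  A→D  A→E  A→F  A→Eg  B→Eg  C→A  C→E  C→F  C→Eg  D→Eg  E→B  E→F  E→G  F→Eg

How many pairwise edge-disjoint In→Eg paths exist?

Assign every edge capacity 1; by Menger, the answer equals the max flow.
Path In→Eg (+1); total 1.
Path In→B→Eg (+1); total 2.
Path In→C→Eg (+1); total 3.
Path In→D→Eg (+1); total 4.
Path In→F→Eg (+1); total 5.
No residual In→Eg path; max flow = 5.
Certifying cut of size 5: {B→Eg, F→Eg, In→C, In→D, In→Eg}.

5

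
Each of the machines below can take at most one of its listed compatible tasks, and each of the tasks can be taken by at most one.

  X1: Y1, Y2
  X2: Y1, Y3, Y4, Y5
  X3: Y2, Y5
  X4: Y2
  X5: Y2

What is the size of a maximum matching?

Unit-capacity flow: source→left, listed edges, right→sink; max matching = max flow.
Augmenting path X1→Y1 (+1); matched 1.
Augmenting path X2→Y3 (+1); matched 2.
Augmenting path X3→Y2 (+1); matched 3.
Augmenting path X4→Y2→X3→Y5 (+1); matched 4.
No augmenting path remains; maximum matching = 4.
König certificate: {X1, X2, X3, Y2} is a vertex cover of size 4 (every listed pair touches it), so no matching can be larger.

4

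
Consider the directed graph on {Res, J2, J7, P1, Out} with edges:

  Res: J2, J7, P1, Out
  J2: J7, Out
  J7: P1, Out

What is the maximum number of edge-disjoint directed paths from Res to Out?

3

Assign every edge capacity 1; by Menger, the answer equals the max flow.
Path Res→Out (+1); total 1.
Path Res→J2→Out (+1); total 2.
Path Res→J7→Out (+1); total 3.
No residual Res→Out path; max flow = 3.
Certifying cut of size 3: {Res→J2, Res→J7, Res→Out}.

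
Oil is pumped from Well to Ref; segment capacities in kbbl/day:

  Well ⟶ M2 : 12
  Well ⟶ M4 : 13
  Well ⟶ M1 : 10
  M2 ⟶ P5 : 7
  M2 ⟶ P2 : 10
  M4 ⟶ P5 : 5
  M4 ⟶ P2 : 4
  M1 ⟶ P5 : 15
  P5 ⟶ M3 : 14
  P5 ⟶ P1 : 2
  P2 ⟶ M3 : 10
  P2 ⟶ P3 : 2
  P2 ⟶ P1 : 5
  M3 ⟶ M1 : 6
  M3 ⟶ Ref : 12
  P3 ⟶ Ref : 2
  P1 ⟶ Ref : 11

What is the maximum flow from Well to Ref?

Augment Well→M2→P5→M3→Ref: bottleneck 7, flow now 7.
Augment Well→M2→P2→M3→Ref: bottleneck 5, flow now 12.
Augment Well→M4→P5→P1→Ref: bottleneck 2, flow now 14.
Augment Well→M4→P2→P3→Ref: bottleneck 2, flow now 16.
Augment Well→M4→P2→P1→Ref: bottleneck 2, flow now 18.
Augment Well→M4→P5→M2→P2→P1→Ref: bottleneck 3, flow now 21. (uses reverse residual edge)
No augmenting path remains; maximum flow = 21.
In the residual graph, reachable from Well: {Well, M2, M4, M1, P5, P2, M3}.
Min-cut edges: P5→P1 (2), P2→P3 (2), P2→P1 (5), M3→Ref (12); capacity 2 + 2 + 5 + 12 = 21.
This cut is saturated, so no flow can exceed 21.

21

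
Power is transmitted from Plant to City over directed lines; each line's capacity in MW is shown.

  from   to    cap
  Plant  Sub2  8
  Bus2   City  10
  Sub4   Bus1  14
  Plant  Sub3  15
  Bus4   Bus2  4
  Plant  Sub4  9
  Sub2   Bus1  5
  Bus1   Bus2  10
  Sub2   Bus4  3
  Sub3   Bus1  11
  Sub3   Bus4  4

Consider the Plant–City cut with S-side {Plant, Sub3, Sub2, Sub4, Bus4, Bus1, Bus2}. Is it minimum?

Given cut capacity: 10 = 10.
Augment Plant→Sub3→Bus4→Bus2→City: bottleneck 4, flow now 4.
Augment Plant→Sub3→Bus1→Bus2→City: bottleneck 6, flow now 10.
No augmenting path remains; maximum flow = 10.
Cut capacity 10 equals the max flow, so it is a minimum cut.

Yes — it is a minimum cut (capacity 10).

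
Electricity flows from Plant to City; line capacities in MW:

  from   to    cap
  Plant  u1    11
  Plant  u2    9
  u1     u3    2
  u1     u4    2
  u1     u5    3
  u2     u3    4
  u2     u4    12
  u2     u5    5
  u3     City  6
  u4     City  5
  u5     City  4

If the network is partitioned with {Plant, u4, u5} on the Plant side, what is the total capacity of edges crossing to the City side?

Edges leaving {Plant, u4, u5}: Plant→u1 (11), Plant→u2 (9), u4→City (5), u5→City (4).
Cut capacity = 11 + 9 + 5 + 4 = 29.

29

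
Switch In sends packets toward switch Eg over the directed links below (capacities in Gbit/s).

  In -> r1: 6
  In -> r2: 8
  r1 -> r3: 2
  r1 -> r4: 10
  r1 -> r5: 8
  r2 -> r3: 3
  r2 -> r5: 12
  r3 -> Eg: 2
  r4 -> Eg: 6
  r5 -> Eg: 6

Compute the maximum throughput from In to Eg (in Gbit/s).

14

Augment In→r1→r3→Eg: bottleneck 2, flow now 2.
Augment In→r1→r4→Eg: bottleneck 4, flow now 6.
Augment In→r2→r5→Eg: bottleneck 6, flow now 12.
Augment In→r2→r3→r1→r4→Eg: bottleneck 2, flow now 14. (uses reverse residual edge)
No augmenting path remains; maximum flow = 14.
In the residual graph, reachable from In: {In}.
Min-cut edges: In→r1 (6), In→r2 (8); capacity 6 + 8 = 14.
This cut is saturated, so no flow can exceed 14.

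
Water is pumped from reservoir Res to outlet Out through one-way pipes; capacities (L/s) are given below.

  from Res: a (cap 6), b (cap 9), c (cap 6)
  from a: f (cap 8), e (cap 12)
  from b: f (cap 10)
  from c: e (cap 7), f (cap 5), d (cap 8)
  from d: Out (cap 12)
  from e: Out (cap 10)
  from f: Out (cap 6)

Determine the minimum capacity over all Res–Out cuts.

Augment Res→a→e→Out: bottleneck 6, flow now 6.
Augment Res→b→f→Out: bottleneck 6, flow now 12.
Augment Res→c→d→Out: bottleneck 6, flow now 18.
No augmenting path remains; maximum flow = 18.
By max-flow min-cut, the minimum cut capacity equals the max flow.
In the residual graph, reachable from Res: {Res, b, f}.
Min-cut edges: Res→a (6), Res→c (6), f→Out (6); capacity 6 + 6 + 6 = 18.

18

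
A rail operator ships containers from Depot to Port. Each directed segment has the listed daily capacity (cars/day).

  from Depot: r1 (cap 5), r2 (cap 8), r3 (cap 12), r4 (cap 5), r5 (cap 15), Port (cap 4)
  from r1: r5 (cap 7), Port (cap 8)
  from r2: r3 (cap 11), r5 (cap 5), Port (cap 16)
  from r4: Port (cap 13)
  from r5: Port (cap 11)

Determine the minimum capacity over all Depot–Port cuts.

Augment Depot→Port: bottleneck 4, flow now 4.
Augment Depot→r1→Port: bottleneck 5, flow now 9.
Augment Depot→r2→Port: bottleneck 8, flow now 17.
Augment Depot→r4→Port: bottleneck 5, flow now 22.
Augment Depot→r5→Port: bottleneck 11, flow now 33.
No augmenting path remains; maximum flow = 33.
By max-flow min-cut, the minimum cut capacity equals the max flow.
In the residual graph, reachable from Depot: {Depot, r3, r5}.
Min-cut edges: Depot→r1 (5), Depot→r2 (8), Depot→r4 (5), Depot→Port (4), r5→Port (11); capacity 5 + 8 + 5 + 4 + 11 = 33.

33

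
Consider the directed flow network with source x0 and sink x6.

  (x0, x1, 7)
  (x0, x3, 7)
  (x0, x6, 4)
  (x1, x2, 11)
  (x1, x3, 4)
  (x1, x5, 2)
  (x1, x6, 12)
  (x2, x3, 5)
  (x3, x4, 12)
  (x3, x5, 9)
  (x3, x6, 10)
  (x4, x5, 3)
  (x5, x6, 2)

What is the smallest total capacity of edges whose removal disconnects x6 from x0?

Augment x0→x6: bottleneck 4, flow now 4.
Augment x0→x1→x6: bottleneck 7, flow now 11.
Augment x0→x3→x6: bottleneck 7, flow now 18.
No augmenting path remains; maximum flow = 18.
By max-flow min-cut, the minimum cut capacity equals the max flow.
In the residual graph, reachable from x0: {x0}.
Min-cut edges: x0→x1 (7), x0→x3 (7), x0→x6 (4); capacity 7 + 7 + 4 = 18.

18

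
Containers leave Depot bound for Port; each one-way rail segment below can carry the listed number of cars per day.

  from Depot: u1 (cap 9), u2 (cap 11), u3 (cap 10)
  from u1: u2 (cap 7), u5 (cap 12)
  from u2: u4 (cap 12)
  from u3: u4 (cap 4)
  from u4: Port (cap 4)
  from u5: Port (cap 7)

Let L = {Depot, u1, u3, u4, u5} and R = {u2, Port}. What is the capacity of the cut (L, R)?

29

Edges leaving {Depot, u1, u3, u4, u5}: Depot→u2 (11), u1→u2 (7), u4→Port (4), u5→Port (7).
Cut capacity = 11 + 7 + 4 + 7 = 29.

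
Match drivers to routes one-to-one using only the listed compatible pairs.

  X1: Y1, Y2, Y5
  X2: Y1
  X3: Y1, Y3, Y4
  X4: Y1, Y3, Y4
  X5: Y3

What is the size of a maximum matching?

4

Unit-capacity flow: source→left, listed edges, right→sink; max matching = max flow.
Augmenting path X1→Y1 (+1); matched 1.
Augmenting path X3→Y3 (+1); matched 2.
Augmenting path X4→Y4 (+1); matched 3.
Augmenting path X2→Y1→X1→Y2 (+1); matched 4.
No augmenting path remains; maximum matching = 4.
König certificate: {X1, Y1, Y3, Y4} is a vertex cover of size 4 (every listed pair touches it), so no matching can be larger.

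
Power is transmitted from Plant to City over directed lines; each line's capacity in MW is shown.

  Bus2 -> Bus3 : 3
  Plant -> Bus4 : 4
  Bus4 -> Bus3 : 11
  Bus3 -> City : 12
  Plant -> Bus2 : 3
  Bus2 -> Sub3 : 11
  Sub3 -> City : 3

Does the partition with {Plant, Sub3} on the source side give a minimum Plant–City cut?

No — its capacity is 10, but the minimum cut has capacity 7.

Given cut capacity: 3 + 4 + 3 = 10.
Augment Plant→Bus2→Bus3→City: bottleneck 3, flow now 3.
Augment Plant→Bus4→Bus3→City: bottleneck 4, flow now 7.
No augmenting path remains; maximum flow = 7.
In the residual graph, reachable from Plant: {Plant}.
Min-cut edges: Plant→Bus2 (3), Plant→Bus4 (4); capacity 3 + 4 = 7.
Cut capacity 10 exceeds the max flow 7, so it is not minimum.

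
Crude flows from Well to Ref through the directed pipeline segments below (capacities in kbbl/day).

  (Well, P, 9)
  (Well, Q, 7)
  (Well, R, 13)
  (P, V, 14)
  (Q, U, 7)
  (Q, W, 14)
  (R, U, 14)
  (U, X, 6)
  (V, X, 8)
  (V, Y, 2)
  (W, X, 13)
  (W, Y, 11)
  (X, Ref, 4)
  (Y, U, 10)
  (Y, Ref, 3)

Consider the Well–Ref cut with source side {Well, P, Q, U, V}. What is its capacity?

Edges leaving {Well, P, Q, U, V}: Well→R (13), Q→W (14), U→X (6), V→X (8), V→Y (2).
Cut capacity = 13 + 14 + 6 + 8 + 2 = 43.

43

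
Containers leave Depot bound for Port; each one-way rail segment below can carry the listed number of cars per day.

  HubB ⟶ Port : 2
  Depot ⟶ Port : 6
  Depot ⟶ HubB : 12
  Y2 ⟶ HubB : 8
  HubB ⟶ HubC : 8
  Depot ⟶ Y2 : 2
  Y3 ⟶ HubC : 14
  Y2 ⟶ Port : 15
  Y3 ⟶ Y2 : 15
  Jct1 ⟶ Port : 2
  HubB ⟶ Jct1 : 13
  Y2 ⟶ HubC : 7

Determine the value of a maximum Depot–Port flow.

Augment Depot→Port: bottleneck 6, flow now 6.
Augment Depot→Y2→Port: bottleneck 2, flow now 8.
Augment Depot→HubB→Port: bottleneck 2, flow now 10.
Augment Depot→HubB→Jct1→Port: bottleneck 2, flow now 12.
No augmenting path remains; maximum flow = 12.
In the residual graph, reachable from Depot: {Depot, HubB, Jct1, HubC}.
Min-cut edges: Depot→Y2 (2), Depot→Port (6), HubB→Port (2), Jct1→Port (2); capacity 2 + 6 + 2 + 2 = 12.
This cut is saturated, so no flow can exceed 12.

12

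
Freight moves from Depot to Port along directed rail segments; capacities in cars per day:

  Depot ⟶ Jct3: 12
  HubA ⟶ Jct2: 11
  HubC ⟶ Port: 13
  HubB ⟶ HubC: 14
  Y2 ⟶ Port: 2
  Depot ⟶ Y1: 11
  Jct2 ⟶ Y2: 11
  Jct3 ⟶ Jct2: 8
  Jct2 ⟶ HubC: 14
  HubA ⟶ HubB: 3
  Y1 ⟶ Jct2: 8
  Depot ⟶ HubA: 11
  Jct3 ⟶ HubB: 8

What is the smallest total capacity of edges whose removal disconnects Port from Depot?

15

Augment Depot→Jct3→HubB→HubC→Port: bottleneck 8, flow now 8.
Augment Depot→Jct3→Jct2→HubC→Port: bottleneck 4, flow now 12.
Augment Depot→Y1→Jct2→HubC→Port: bottleneck 1, flow now 13.
Augment Depot→Y1→Jct2→Y2→Port: bottleneck 2, flow now 15.
No augmenting path remains; maximum flow = 15.
By max-flow min-cut, the minimum cut capacity equals the max flow.
In the residual graph, reachable from Depot: {Depot, Jct3, Y1, HubA, HubB, Jct2, HubC, Y2}.
Min-cut edges: HubC→Port (13), Y2→Port (2); capacity 13 + 2 = 15.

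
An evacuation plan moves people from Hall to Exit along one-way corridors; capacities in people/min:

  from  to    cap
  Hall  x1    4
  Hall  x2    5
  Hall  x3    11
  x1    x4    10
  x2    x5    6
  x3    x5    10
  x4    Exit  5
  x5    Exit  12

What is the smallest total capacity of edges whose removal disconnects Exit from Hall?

Augment Hall→x1→x4→Exit: bottleneck 4, flow now 4.
Augment Hall→x2→x5→Exit: bottleneck 5, flow now 9.
Augment Hall→x3→x5→Exit: bottleneck 7, flow now 16.
No augmenting path remains; maximum flow = 16.
By max-flow min-cut, the minimum cut capacity equals the max flow.
In the residual graph, reachable from Hall: {Hall, x2, x3, x5}.
Min-cut edges: Hall→x1 (4), x5→Exit (12); capacity 4 + 12 = 16.

16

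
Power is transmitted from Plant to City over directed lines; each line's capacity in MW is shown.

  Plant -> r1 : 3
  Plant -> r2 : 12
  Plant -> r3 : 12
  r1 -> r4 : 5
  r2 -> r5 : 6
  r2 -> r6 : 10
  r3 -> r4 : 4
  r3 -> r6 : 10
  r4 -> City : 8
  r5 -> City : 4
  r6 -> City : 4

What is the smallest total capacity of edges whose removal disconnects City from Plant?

Augment Plant→r1→r4→City: bottleneck 3, flow now 3.
Augment Plant→r2→r5→City: bottleneck 4, flow now 7.
Augment Plant→r2→r6→City: bottleneck 4, flow now 11.
Augment Plant→r3→r4→City: bottleneck 4, flow now 15.
No augmenting path remains; maximum flow = 15.
By max-flow min-cut, the minimum cut capacity equals the max flow.
In the residual graph, reachable from Plant: {Plant, r2, r3, r5, r6}.
Min-cut edges: Plant→r1 (3), r3→r4 (4), r5→City (4), r6→City (4); capacity 3 + 4 + 4 + 4 = 15.

15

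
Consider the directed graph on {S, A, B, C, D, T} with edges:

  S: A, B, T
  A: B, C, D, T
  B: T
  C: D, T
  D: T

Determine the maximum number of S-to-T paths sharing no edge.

Assign every edge capacity 1; by Menger, the answer equals the max flow.
Path S→T (+1); total 1.
Path S→A→T (+1); total 2.
Path S→B→T (+1); total 3.
No residual S→T path; max flow = 3.
Certifying cut of size 3: {S→A, S→B, S→T}.

3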